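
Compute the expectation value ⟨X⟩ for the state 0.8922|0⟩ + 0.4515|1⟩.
0.8057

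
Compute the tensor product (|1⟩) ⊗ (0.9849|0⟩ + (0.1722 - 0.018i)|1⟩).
0.9849|10⟩ + (0.1722 - 0.018i)|11⟩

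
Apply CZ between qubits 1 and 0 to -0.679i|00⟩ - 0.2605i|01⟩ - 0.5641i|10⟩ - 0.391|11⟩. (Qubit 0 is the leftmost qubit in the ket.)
-0.679i|00⟩ - 0.2605i|01⟩ - 0.5641i|10⟩ + 0.391|11⟩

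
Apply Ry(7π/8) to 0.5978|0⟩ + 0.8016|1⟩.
-0.6696|0⟩ + 0.7427|1⟩

Ry(7π/8) = [[cos(θ/2), −sin(θ/2)], [sin(θ/2), cos(θ/2)]]; θ = 7π/8, cos(θ/2) ≈ 0.19509, sin(θ/2) ≈ 0.980785.
With a = amp(|0⟩) = 0.5978 and b = amp(|1⟩) = 0.8016:
new amp(|0⟩) = (0.19509)·a + (-0.980785)·b = -0.6696
new amp(|1⟩) = (0.980785)·a + (0.19509)·b = 0.7427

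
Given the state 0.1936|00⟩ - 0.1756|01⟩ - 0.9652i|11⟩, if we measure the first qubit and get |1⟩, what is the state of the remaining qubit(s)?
-i|1⟩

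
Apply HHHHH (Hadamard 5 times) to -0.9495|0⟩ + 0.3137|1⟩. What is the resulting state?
-0.4496|0⟩ - 0.8932|1⟩

H² = I, so H^5 = H: a single Hadamard. With (a, b) = (-0.9495, 0.3137), H gives ((a + b)/√2, (a − b)/√2) = (-0.4496, -0.8932).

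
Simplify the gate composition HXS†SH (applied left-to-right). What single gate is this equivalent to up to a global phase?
Z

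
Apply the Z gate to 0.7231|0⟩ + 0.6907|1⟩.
0.7231|0⟩ - 0.6907|1⟩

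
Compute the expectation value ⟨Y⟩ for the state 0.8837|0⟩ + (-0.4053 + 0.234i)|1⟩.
0.4136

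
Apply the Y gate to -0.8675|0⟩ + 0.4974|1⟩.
-0.4974i|0⟩ - 0.8675i|1⟩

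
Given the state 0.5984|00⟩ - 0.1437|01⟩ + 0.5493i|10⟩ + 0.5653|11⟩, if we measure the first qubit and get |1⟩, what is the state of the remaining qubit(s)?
0.6969i|0⟩ + 0.7172|1⟩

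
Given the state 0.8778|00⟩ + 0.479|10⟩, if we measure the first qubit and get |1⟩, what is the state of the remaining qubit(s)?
|0⟩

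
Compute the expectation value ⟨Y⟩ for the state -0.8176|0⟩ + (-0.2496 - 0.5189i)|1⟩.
0.8485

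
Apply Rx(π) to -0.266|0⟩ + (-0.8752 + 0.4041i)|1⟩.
(0.4041 + 0.8752i)|0⟩ + 0.266i|1⟩

Rx(π) = [[cos(θ/2), −i·sin(θ/2)], [−i·sin(θ/2), cos(θ/2)]]; θ = π, cos(θ/2) ≈ 0, sin(θ/2) ≈ 1.
With a = amp(|0⟩) = -0.266 and b = amp(|1⟩) = (-0.8752 + 0.4041i):
new amp(|0⟩) = (-i)·b = (0.4041 + 0.8752i)
new amp(|1⟩) = (-i)·a = 0.266i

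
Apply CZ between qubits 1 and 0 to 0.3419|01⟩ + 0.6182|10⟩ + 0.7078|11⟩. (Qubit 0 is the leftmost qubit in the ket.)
0.3419|01⟩ + 0.6182|10⟩ - 0.7078|11⟩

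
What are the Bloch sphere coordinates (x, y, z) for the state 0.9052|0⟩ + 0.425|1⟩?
(0.7694, 0, 0.6388)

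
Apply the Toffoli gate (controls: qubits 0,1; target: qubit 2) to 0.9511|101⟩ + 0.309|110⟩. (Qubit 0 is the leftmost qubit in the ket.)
0.9511|101⟩ + 0.309|111⟩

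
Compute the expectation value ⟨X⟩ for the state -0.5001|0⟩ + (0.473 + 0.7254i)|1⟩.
-0.4731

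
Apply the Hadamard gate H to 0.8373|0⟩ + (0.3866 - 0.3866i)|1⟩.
(0.8654 - 0.2734i)|0⟩ + (0.3187 + 0.2734i)|1⟩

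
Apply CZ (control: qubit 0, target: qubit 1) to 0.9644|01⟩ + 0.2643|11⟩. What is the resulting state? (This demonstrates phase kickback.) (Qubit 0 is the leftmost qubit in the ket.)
0.9644|01⟩ - 0.2643|11⟩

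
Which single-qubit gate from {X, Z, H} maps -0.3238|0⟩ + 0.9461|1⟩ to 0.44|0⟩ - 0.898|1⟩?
H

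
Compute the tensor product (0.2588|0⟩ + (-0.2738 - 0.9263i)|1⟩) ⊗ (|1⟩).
0.2588|01⟩ + (-0.2738 - 0.9263i)|11⟩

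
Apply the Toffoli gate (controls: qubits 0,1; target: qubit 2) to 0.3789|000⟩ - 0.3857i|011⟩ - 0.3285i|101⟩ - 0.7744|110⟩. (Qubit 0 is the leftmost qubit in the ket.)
0.3789|000⟩ - 0.3857i|011⟩ - 0.3285i|101⟩ - 0.7744|111⟩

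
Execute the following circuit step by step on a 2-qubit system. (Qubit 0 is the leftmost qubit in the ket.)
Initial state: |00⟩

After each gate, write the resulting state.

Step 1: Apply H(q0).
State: 1/√2|00⟩ + 1/√2|10⟩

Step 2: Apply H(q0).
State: |00⟩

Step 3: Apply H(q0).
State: 1/√2|00⟩ + 1/√2|10⟩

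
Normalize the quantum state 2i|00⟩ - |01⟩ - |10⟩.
0.8165i|00⟩ - 1/√6|01⟩ - 1/√6|10⟩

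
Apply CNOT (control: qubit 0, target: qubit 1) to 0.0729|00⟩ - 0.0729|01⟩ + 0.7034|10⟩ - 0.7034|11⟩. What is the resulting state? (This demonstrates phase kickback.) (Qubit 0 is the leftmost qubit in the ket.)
0.0729|00⟩ - 0.0729|01⟩ - 0.7034|10⟩ + 0.7034|11⟩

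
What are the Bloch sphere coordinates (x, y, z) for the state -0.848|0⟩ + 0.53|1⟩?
(-0.8989, 0, 0.4382)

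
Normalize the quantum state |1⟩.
|1⟩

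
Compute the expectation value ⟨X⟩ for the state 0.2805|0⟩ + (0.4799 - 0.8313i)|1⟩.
0.2692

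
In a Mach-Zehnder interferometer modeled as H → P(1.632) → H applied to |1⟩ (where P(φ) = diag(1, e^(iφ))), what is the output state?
(0.5306 - 0.4991i)|0⟩ + (0.4694 + 0.4991i)|1⟩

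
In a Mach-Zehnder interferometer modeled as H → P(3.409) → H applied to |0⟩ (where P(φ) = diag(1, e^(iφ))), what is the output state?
(0.01777 - 0.1321i)|0⟩ + (0.9822 + 0.1321i)|1⟩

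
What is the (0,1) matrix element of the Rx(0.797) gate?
-0.388i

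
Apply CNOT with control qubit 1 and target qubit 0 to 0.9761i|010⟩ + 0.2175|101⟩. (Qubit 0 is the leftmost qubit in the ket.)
0.2175|101⟩ + 0.9761i|110⟩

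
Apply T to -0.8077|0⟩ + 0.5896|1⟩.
-0.8077|0⟩ + (0.4169 + 0.4169i)|1⟩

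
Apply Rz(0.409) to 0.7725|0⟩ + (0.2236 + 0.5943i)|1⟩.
(0.7564 - 0.1569i)|0⟩ + (0.09825 + 0.6273i)|1⟩

Rz(0.409) = [[e^(−iθ/2), 0], [0, e^(iθ/2)]] with e^(±iθ/2) = cos(θ/2) ± i·sin(θ/2); θ = 0.409, cos(θ/2) ≈ 0.979163, sin(θ/2) ≈ 0.203078.
With a = amp(|0⟩) = 0.7725 and b = amp(|1⟩) = (0.2236 + 0.5943i):
new amp(|0⟩) = (0.979163 - 0.203078i)·a = (0.7564 - 0.1569i)
new amp(|1⟩) = (0.979163 + 0.203078i)·b = (0.09825 + 0.6273i)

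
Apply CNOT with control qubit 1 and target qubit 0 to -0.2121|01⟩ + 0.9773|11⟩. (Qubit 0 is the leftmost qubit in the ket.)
0.9773|01⟩ - 0.2121|11⟩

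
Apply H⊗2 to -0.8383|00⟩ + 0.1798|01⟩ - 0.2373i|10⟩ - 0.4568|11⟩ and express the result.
(-0.5577 - 0.1187i)|00⟩ + (-0.2807 - 0.1187i)|01⟩ + (-0.1009 + 0.1187i)|10⟩ + (-0.7375 + 0.1187i)|11⟩

H⊗2 gives amp(|y⟩) = (1/2) Σ_x (−1)^(x·y) amp(|x⟩), where x·y is the number of positions in which both x and y have a 1.
|00⟩: (-0.8383 + 0.1798 - 0.2373i - 0.4568)/2 = (-0.5577 - 0.1187i)
|01⟩: (-0.8383 - 0.1798 - 0.2373i + 0.4568)/2 = (-0.2807 - 0.1187i)
|10⟩: (-0.8383 + 0.1798 + 0.2373i + 0.4568)/2 = (-0.1009 + 0.1187i)
|11⟩: (-0.8383 - 0.1798 + 0.2373i - 0.4568)/2 = (-0.7375 + 0.1187i)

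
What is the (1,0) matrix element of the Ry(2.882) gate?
0.9916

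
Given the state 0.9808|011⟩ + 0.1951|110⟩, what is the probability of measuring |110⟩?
0.03806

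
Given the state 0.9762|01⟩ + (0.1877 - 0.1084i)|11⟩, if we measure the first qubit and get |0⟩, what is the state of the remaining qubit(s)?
|1⟩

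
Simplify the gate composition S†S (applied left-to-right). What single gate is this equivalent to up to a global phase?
I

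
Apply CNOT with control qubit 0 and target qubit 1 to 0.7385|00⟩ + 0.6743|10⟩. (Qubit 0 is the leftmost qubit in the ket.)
0.7385|00⟩ + 0.6743|11⟩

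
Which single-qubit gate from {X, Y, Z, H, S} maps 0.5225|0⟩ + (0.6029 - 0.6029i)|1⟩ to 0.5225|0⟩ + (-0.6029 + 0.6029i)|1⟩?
Z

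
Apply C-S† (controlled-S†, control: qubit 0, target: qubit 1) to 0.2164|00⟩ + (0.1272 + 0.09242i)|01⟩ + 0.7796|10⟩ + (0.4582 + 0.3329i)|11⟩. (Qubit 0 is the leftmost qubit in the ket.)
0.2164|00⟩ + (0.1272 + 0.09242i)|01⟩ + 0.7796|10⟩ + (0.3329 - 0.4582i)|11⟩

C-S† leaves the control-|0⟩ kets |00⟩, |01⟩ unchanged and applies S† to qubit 1 on the control-|1⟩ pair (|10⟩, |11⟩).
S† = [[1, 0], [0, -i]].
With a = amp(|10⟩) = 0.7796 and b = amp(|11⟩) = (0.4582 + 0.3329i):
new amp(|10⟩) = (1)·a = 0.7796
new amp(|11⟩) = (-i)·b = (0.3329 - 0.4582i)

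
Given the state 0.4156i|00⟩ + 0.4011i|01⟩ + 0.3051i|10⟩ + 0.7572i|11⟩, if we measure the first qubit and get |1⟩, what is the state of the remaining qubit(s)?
0.3737i|0⟩ + 0.9275i|1⟩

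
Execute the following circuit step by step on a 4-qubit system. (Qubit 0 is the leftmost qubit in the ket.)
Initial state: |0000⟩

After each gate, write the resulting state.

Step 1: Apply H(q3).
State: 1/√2|0000⟩ + 1/√2|0001⟩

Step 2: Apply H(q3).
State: |0000⟩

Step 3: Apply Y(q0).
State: i|1000⟩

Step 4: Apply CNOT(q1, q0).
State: i|1000⟩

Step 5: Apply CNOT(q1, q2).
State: i|1000⟩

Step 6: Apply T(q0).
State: (-1/√2 + (1/√2)i)|1000⟩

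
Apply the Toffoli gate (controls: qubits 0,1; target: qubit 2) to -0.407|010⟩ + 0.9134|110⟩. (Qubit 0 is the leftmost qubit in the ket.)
-0.407|010⟩ + 0.9134|111⟩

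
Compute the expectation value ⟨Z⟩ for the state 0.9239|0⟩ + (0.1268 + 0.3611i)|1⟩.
0.7071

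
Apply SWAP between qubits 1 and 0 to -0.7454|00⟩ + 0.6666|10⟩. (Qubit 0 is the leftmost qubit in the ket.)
-0.7454|00⟩ + 0.6666|01⟩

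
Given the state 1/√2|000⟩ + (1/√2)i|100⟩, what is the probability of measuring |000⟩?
1/2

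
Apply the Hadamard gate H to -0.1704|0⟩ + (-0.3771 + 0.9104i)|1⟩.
(-0.3871 + 0.6438i)|0⟩ + (0.1462 - 0.6438i)|1⟩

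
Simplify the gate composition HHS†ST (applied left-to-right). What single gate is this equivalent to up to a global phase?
T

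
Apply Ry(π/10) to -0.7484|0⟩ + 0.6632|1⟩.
-0.8429|0⟩ + 0.538|1⟩

Ry(π/10) = [[cos(θ/2), −sin(θ/2)], [sin(θ/2), cos(θ/2)]]; θ = π/10, cos(θ/2) ≈ 0.987688, sin(θ/2) ≈ 0.156434.
With a = amp(|0⟩) = -0.7484 and b = amp(|1⟩) = 0.6632:
new amp(|0⟩) = (0.987688)·a + (-0.156434)·b = -0.8429
new amp(|1⟩) = (0.156434)·a + (0.987688)·b = 0.538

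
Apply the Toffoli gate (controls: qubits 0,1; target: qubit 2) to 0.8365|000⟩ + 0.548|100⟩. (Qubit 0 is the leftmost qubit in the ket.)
0.8365|000⟩ + 0.548|100⟩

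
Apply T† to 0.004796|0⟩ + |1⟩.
0.004796|0⟩ + (1/√2 - (1/√2)i)|1⟩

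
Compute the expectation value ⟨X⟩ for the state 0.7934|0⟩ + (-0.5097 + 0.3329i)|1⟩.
-0.8088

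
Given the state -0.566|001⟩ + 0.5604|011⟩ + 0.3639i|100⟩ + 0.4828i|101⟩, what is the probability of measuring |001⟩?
0.3204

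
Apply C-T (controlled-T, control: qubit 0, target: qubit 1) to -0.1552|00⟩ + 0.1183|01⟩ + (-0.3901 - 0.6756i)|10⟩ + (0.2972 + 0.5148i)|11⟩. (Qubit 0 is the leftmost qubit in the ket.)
-0.1552|00⟩ + 0.1183|01⟩ + (-0.3901 - 0.6756i)|10⟩ + (-0.1539 + 0.5742i)|11⟩

C-T leaves the control-|0⟩ kets |00⟩, |01⟩ unchanged and applies T to qubit 1 on the control-|1⟩ pair (|10⟩, |11⟩).
T = [[1, 0], [0, (1/√2 + (1/√2)i)]].
With a = amp(|10⟩) = (-0.3901 - 0.6756i) and b = amp(|11⟩) = (0.2972 + 0.5148i):
new amp(|10⟩) = (1)·a = (-0.3901 - 0.6756i)
new amp(|11⟩) = (1/√2 + (1/√2)i)·b = (-0.1539 + 0.5742i)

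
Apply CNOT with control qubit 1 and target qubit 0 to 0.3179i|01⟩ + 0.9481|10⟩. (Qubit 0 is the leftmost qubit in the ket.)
0.9481|10⟩ + 0.3179i|11⟩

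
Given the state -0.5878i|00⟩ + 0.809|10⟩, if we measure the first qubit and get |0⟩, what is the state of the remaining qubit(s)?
-i|0⟩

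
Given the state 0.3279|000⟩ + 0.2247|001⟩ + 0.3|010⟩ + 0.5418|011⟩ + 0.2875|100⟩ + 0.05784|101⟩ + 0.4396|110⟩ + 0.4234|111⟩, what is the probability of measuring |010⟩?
0.09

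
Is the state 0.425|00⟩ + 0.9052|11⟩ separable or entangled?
Entangled

Writing the state as a|00⟩ + b|01⟩ + c|10⟩ + d|11⟩, it is a product state iff ad − bc = 0.
Here (a, b, c, d) = (0.425, 0, 0, 0.9052): ad − bc = (0.425)(0.9052) − (0)(0) = 0.3847 ≠ 0, so the state is entangled.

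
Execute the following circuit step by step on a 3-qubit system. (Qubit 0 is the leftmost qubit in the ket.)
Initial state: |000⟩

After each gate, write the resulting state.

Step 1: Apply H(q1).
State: 1/√2|000⟩ + 1/√2|010⟩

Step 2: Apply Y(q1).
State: -(1/√2)i|000⟩ + (1/√2)i|010⟩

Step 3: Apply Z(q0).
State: -(1/√2)i|000⟩ + (1/√2)i|010⟩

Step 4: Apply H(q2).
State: -(1/2)i|000⟩ - (1/2)i|001⟩ + (1/2)i|010⟩ + (1/2)i|011⟩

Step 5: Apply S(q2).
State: -(1/2)i|000⟩ + 1/2|001⟩ + (1/2)i|010⟩ - 1/2|011⟩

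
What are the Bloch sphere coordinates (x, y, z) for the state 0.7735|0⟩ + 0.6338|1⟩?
(0.9805, 0, 0.1966)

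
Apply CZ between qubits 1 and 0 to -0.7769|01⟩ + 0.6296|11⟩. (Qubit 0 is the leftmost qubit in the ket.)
-0.7769|01⟩ - 0.6296|11⟩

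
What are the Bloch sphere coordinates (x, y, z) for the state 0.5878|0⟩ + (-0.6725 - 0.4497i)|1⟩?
(-0.7906, -0.5287, -0.309)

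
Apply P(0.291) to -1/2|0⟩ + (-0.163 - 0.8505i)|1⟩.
-1/2|0⟩ + (0.08787 - 0.8615i)|1⟩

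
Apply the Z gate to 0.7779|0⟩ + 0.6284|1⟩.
0.7779|0⟩ - 0.6284|1⟩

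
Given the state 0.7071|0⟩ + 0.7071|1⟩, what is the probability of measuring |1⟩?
0.5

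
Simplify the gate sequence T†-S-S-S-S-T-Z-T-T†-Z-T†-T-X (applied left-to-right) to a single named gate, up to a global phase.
X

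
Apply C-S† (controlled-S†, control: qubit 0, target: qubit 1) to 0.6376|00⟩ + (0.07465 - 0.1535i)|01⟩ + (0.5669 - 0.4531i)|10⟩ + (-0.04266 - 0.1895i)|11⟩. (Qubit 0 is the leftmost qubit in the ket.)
0.6376|00⟩ + (0.07465 - 0.1535i)|01⟩ + (0.5669 - 0.4531i)|10⟩ + (-0.1895 + 0.04266i)|11⟩

C-S† leaves the control-|0⟩ kets |00⟩, |01⟩ unchanged and applies S† to qubit 1 on the control-|1⟩ pair (|10⟩, |11⟩).
S† = [[1, 0], [0, -i]].
With a = amp(|10⟩) = (0.5669 - 0.4531i) and b = amp(|11⟩) = (-0.04266 - 0.1895i):
new amp(|10⟩) = (1)·a = (0.5669 - 0.4531i)
new amp(|11⟩) = (-i)·b = (-0.1895 + 0.04266i)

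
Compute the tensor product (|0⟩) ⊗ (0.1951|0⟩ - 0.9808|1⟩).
0.1951|00⟩ - 0.9808|01⟩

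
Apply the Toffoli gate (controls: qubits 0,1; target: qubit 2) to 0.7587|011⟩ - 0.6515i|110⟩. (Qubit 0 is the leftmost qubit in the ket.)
0.7587|011⟩ - 0.6515i|111⟩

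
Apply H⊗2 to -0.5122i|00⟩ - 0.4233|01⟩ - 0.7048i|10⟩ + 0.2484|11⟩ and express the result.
(-0.08745 - 0.6085i)|00⟩ + (0.08745 - 0.6085i)|01⟩ + (-0.3359 + 0.0963i)|10⟩ + (0.3359 + 0.0963i)|11⟩

H⊗2 gives amp(|y⟩) = (1/2) Σ_x (−1)^(x·y) amp(|x⟩), where x·y is the number of positions in which both x and y have a 1.
|00⟩: (-0.5122i - 0.4233 - 0.7048i + 0.2484)/2 = (-0.08745 - 0.6085i)
|01⟩: (-0.5122i + 0.4233 - 0.7048i - 0.2484)/2 = (0.08745 - 0.6085i)
|10⟩: (-0.5122i - 0.4233 + 0.7048i - 0.2484)/2 = (-0.3359 + 0.0963i)
|11⟩: (-0.5122i + 0.4233 + 0.7048i + 0.2484)/2 = (0.3359 + 0.0963i)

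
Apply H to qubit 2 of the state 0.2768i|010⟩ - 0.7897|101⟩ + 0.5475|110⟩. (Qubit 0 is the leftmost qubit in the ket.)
0.1957i|010⟩ + 0.1957i|011⟩ - 0.5584|100⟩ + 0.5584|101⟩ + 0.3871|110⟩ + 0.3871|111⟩

H on qubit 2 mixes each pair of kets that differ only in qubit 2: amplitudes (a, b) of (|…0…⟩, |…1…⟩) become ((a + b)/√2, (a − b)/√2). Kets absent from the input have amplitude 0.
(|010⟩, |011⟩): (a, b) = (0.2768i, 0) → (0.1957i, 0.1957i)
(|100⟩, |101⟩): (a, b) = (0, -0.7897) → (-0.5584, 0.5584)
(|110⟩, |111⟩): (a, b) = (0.5475, 0) → (0.3871, 0.3871)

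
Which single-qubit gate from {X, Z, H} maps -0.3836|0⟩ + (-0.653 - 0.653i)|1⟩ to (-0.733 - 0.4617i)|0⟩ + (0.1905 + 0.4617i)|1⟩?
H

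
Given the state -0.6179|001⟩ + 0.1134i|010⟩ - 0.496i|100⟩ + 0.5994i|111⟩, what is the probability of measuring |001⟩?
0.3818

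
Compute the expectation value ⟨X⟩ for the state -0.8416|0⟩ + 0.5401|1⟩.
-0.9091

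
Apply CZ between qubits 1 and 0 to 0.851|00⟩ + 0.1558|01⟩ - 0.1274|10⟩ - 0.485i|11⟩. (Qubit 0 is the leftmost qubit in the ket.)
0.851|00⟩ + 0.1558|01⟩ - 0.1274|10⟩ + 0.485i|11⟩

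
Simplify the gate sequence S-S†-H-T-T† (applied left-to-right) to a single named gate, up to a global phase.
H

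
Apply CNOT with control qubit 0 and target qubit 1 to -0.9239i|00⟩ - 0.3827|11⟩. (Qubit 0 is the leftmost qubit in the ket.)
-0.9239i|00⟩ - 0.3827|10⟩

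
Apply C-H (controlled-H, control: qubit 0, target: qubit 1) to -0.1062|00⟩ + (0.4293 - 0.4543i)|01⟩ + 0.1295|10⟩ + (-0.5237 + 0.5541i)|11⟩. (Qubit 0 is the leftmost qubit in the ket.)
-0.1062|00⟩ + (0.4293 - 0.4543i)|01⟩ + (-0.2787 + 0.3918i)|10⟩ + (0.4619 - 0.3918i)|11⟩

C-H leaves the control-|0⟩ kets |00⟩, |01⟩ unchanged and applies H to qubit 1 on the control-|1⟩ pair (|10⟩, |11⟩).
H = [[1/√2, 1/√2], [1/√2, -1/√2]].
With a = amp(|10⟩) = 0.1295 and b = amp(|11⟩) = (-0.5237 + 0.5541i):
new amp(|10⟩) = (1/√2)·a + (1/√2)·b = (-0.2787 + 0.3918i)
new amp(|11⟩) = (1/√2)·a + (-1/√2)·b = (0.4619 - 0.3918i)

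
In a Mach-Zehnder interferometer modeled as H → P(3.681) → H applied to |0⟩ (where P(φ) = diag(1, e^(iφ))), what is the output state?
(0.07099 - 0.2568i)|0⟩ + (0.929 + 0.2568i)|1⟩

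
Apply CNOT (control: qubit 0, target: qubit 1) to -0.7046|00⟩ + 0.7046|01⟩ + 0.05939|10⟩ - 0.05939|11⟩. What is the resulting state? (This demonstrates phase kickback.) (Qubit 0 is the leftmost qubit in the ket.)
-0.7046|00⟩ + 0.7046|01⟩ - 0.05939|10⟩ + 0.05939|11⟩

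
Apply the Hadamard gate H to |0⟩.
1/√2|0⟩ + 1/√2|1⟩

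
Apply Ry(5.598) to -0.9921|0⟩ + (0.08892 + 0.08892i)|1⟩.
(0.9046 - 0.02987i)|0⟩ + (-0.417 - 0.08375i)|1⟩

Ry(5.598) = [[cos(θ/2), −sin(θ/2)], [sin(θ/2), cos(θ/2)]]; θ = 5.598, cos(θ/2) ≈ -0.941887, sin(θ/2) ≈ 0.33593.
With a = amp(|0⟩) = -0.9921 and b = amp(|1⟩) = (0.08892 + 0.08892i):
new amp(|0⟩) = (-0.941887)·a + (-0.33593)·b = (0.9046 - 0.02987i)
new amp(|1⟩) = (0.33593)·a + (-0.941887)·b = (-0.417 - 0.08375i)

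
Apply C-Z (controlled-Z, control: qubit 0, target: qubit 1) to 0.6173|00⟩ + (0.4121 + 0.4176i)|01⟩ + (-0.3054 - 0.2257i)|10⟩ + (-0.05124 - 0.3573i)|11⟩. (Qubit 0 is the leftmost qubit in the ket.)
0.6173|00⟩ + (0.4121 + 0.4176i)|01⟩ + (-0.3054 - 0.2257i)|10⟩ + (0.05124 + 0.3573i)|11⟩

C-Z leaves the control-|0⟩ kets |00⟩, |01⟩ unchanged and applies Z to qubit 1 on the control-|1⟩ pair (|10⟩, |11⟩).
Z = [[1, 0], [0, -1]].
With a = amp(|10⟩) = (-0.3054 - 0.2257i) and b = amp(|11⟩) = (-0.05124 - 0.3573i):
new amp(|10⟩) = (1)·a = (-0.3054 - 0.2257i)
new amp(|11⟩) = (-1)·b = (0.05124 + 0.3573i)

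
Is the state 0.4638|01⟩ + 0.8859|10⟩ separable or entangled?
Entangled

Writing the state as a|00⟩ + b|01⟩ + c|10⟩ + d|11⟩, it is a product state iff ad − bc = 0.
Here (a, b, c, d) = (0, 0.4638, 0.8859, 0): ad − bc = (0)(0) − (0.4638)(0.8859) = -0.4109 ≠ 0, so the state is entangled.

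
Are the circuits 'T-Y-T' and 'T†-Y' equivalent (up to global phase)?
No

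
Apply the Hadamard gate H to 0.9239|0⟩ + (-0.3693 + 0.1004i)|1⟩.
(0.3922 + 0.07099i)|0⟩ + (0.9144 - 0.07099i)|1⟩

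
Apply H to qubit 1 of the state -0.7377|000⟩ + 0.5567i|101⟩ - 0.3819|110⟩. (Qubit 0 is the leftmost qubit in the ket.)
-0.5216|000⟩ - 0.5216|010⟩ - 0.27|100⟩ + 0.3936i|101⟩ + 0.27|110⟩ + 0.3936i|111⟩

H on qubit 1 mixes each pair of kets that differ only in qubit 1: amplitudes (a, b) of (|…0…⟩, |…1…⟩) become ((a + b)/√2, (a − b)/√2). Kets absent from the input have amplitude 0.
(|000⟩, |010⟩): (a, b) = (-0.7377, 0) → (-0.5216, -0.5216)
(|100⟩, |110⟩): (a, b) = (0, -0.3819) → (-0.27, 0.27)
(|101⟩, |111⟩): (a, b) = (0.5567i, 0) → (0.3936i, 0.3936i)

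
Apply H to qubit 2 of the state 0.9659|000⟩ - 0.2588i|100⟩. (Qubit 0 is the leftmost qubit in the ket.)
0.683|000⟩ + 0.683|001⟩ - 0.183i|100⟩ - 0.183i|101⟩

H on qubit 2 mixes each pair of kets that differ only in qubit 2: amplitudes (a, b) of (|…0…⟩, |…1…⟩) become ((a + b)/√2, (a − b)/√2). Kets absent from the input have amplitude 0.
(|000⟩, |001⟩): (a, b) = (0.9659, 0) → (0.683, 0.683)
(|100⟩, |101⟩): (a, b) = (-0.2588i, 0) → (-0.183i, -0.183i)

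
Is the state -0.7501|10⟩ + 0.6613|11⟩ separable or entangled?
Separable

Writing the state as a|00⟩ + b|01⟩ + c|10⟩ + d|11⟩, it is a product state iff ad − bc = 0.
Here (a, b, c, d) = (0, 0, -0.7501, 0.6613): ad − bc = (0)(0.6613) − (0)(-0.7501) = 0, so the state is separable.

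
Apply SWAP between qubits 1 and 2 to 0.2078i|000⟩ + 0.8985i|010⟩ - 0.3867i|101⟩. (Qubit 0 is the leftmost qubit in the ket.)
0.2078i|000⟩ + 0.8985i|001⟩ - 0.3867i|110⟩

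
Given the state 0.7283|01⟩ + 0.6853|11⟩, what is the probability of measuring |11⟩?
0.4696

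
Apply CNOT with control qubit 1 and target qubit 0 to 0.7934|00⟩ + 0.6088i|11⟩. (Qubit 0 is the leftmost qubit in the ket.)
0.7934|00⟩ + 0.6088i|01⟩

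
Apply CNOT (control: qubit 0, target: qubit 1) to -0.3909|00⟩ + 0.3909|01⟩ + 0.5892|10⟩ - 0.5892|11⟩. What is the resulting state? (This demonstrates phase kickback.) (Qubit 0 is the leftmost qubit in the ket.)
-0.3909|00⟩ + 0.3909|01⟩ - 0.5892|10⟩ + 0.5892|11⟩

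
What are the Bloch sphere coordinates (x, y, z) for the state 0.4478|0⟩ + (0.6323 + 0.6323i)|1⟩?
(0.5663, 0.5663, -0.5991)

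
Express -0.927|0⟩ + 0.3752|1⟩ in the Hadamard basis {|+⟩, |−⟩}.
-0.3902|+⟩ - 0.9208|−⟩

With |ψ⟩ = α|0⟩ + β|1⟩, the Hadamard-basis coefficients are ⟨+|ψ⟩ = (α + β)/√2 and ⟨−|ψ⟩ = (α − β)/√2.
Here α = -0.927, β = 0.3752: (α + β)/√2 = -0.3902, (α − β)/√2 = -0.9208.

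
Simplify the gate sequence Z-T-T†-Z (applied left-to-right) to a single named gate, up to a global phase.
I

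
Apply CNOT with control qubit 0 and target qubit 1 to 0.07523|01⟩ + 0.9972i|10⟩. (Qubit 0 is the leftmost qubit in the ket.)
0.07523|01⟩ + 0.9972i|11⟩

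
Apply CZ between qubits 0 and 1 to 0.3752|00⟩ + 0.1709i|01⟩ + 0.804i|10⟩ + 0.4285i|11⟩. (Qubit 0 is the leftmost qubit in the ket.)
0.3752|00⟩ + 0.1709i|01⟩ + 0.804i|10⟩ - 0.4285i|11⟩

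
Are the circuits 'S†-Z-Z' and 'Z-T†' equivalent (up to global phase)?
No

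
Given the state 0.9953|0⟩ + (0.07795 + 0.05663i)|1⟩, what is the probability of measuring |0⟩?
0.9906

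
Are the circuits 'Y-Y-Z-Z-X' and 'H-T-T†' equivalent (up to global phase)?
No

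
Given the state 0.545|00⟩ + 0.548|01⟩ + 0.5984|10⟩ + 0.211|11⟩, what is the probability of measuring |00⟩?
0.297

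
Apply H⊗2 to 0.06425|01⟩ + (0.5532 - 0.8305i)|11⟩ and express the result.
(0.3087 - 0.4153i)|00⟩ + (-0.3087 + 0.4153i)|01⟩ + (-0.2445 + 0.4153i)|10⟩ + (0.2445 - 0.4153i)|11⟩

H⊗2 gives amp(|y⟩) = (1/2) Σ_x (−1)^(x·y) amp(|x⟩), where x·y is the number of positions in which both x and y have a 1.
|00⟩: (0.06425 + (0.5532 - 0.8305i))/2 = (0.3087 - 0.4153i)
|01⟩: (-0.06425 - (0.5532 - 0.8305i))/2 = (-0.3087 + 0.4153i)
|10⟩: (0.06425 - (0.5532 - 0.8305i))/2 = (-0.2445 + 0.4153i)
|11⟩: (-0.06425 + (0.5532 - 0.8305i))/2 = (0.2445 - 0.4153i)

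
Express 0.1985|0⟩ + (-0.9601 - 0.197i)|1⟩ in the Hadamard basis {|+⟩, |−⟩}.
(-0.5385 - 0.1393i)|+⟩ + (0.8193 + 0.1393i)|−⟩

With |ψ⟩ = α|0⟩ + β|1⟩, the Hadamard-basis coefficients are ⟨+|ψ⟩ = (α + β)/√2 and ⟨−|ψ⟩ = (α − β)/√2.
Here α = 0.1985, β = (-0.9601 - 0.197i): (α + β)/√2 = (-0.5385 - 0.1393i), (α − β)/√2 = (0.8193 + 0.1393i).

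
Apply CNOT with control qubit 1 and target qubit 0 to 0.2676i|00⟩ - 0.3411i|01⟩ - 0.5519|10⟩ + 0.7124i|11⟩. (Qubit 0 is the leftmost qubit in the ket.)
0.2676i|00⟩ + 0.7124i|01⟩ - 0.5519|10⟩ - 0.3411i|11⟩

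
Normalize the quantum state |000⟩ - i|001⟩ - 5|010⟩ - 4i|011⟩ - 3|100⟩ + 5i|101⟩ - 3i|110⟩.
0.1078|000⟩ - 0.1078i|001⟩ - 0.5392|010⟩ - 0.4313i|011⟩ - 0.3235|100⟩ + 0.5392i|101⟩ - 0.3235i|110⟩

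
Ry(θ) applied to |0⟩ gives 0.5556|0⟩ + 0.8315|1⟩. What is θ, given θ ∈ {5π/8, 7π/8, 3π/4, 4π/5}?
5π/8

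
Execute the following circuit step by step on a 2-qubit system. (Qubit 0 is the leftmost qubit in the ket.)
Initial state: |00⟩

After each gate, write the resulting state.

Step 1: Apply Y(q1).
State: i|01⟩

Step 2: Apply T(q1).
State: (-1/√2 + (1/√2)i)|01⟩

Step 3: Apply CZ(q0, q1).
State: (-1/√2 + (1/√2)i)|01⟩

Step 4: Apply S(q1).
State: (-1/√2 - (1/√2)i)|01⟩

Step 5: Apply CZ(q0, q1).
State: (-1/√2 - (1/√2)i)|01⟩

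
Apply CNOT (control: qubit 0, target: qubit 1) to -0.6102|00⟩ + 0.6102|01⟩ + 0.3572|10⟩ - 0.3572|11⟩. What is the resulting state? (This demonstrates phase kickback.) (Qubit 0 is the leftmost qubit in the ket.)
-0.6102|00⟩ + 0.6102|01⟩ - 0.3572|10⟩ + 0.3572|11⟩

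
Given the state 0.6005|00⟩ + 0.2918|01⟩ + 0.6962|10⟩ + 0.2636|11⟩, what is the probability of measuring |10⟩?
0.4847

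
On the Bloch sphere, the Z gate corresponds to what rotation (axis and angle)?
Rotation by π around the z-axis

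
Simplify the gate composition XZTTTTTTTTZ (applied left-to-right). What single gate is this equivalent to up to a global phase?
X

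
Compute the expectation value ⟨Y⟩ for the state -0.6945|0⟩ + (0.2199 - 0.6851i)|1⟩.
0.9516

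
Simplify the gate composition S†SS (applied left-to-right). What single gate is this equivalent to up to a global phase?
S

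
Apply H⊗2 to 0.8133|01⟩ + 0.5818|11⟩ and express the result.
0.6976|00⟩ - 0.6976|01⟩ + 0.1158|10⟩ - 0.1158|11⟩

H⊗2 gives amp(|y⟩) = (1/2) Σ_x (−1)^(x·y) amp(|x⟩), where x·y is the number of positions in which both x and y have a 1.
|00⟩: (0.8133 + 0.5818)/2 = 0.6976
|01⟩: (-0.8133 - 0.5818)/2 = -0.6976
|10⟩: (0.8133 - 0.5818)/2 = 0.1158
|11⟩: (-0.8133 + 0.5818)/2 = -0.1158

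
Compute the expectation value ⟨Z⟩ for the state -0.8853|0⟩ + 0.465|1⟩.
0.5675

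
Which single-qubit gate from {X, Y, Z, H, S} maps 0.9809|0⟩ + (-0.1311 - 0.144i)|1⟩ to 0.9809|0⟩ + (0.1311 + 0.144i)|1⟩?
Z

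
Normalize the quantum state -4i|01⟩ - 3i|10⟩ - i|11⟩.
-0.7845i|01⟩ - 0.5883i|10⟩ - 0.1961i|11⟩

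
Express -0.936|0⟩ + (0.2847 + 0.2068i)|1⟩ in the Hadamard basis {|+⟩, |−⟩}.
(-0.4605 + 0.1462i)|+⟩ + (-0.8632 - 0.1462i)|−⟩

With |ψ⟩ = α|0⟩ + β|1⟩, the Hadamard-basis coefficients are ⟨+|ψ⟩ = (α + β)/√2 and ⟨−|ψ⟩ = (α − β)/√2.
Here α = -0.936, β = (0.2847 + 0.2068i): (α + β)/√2 = (-0.4605 + 0.1462i), (α − β)/√2 = (-0.8632 - 0.1462i).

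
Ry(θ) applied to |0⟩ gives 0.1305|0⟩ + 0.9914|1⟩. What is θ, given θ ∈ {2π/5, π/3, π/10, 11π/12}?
11π/12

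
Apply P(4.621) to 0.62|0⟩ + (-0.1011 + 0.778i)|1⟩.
0.62|0⟩ + (0.784 + 0.02968i)|1⟩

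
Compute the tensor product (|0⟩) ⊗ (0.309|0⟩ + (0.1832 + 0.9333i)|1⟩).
0.309|00⟩ + (0.1832 + 0.9333i)|01⟩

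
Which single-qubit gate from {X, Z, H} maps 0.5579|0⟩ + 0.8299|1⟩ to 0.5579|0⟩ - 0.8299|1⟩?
Z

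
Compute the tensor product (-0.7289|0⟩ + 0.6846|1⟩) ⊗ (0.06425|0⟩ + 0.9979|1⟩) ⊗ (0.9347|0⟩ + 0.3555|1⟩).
-0.04377|000⟩ - 0.01665|001⟩ - 0.6799|010⟩ - 0.2586|011⟩ + 0.04111|100⟩ + 0.01564|101⟩ + 0.6386|110⟩ + 0.2429|111⟩

amp(|b₁b₂…⟩) = product of the factor amplitudes for bits b₁, b₂, …; only kets whose every factor amplitude is nonzero survive.
|000⟩: (-0.7289)(0.06425)(0.9347) = -0.04377
|001⟩: (-0.7289)(0.06425)(0.3555) = -0.01665
|010⟩: (-0.7289)(0.9979)(0.9347) = -0.6799
|011⟩: (-0.7289)(0.9979)(0.3555) = -0.2586
|100⟩: (0.6846)(0.06425)(0.9347) = 0.04111
|101⟩: (0.6846)(0.06425)(0.3555) = 0.01564
|110⟩: (0.6846)(0.9979)(0.9347) = 0.6386
|111⟩: (0.6846)(0.9979)(0.3555) = 0.2429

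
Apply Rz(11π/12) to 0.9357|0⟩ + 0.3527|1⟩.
(0.1221 - 0.9277i)|0⟩ + (0.04604 + 0.3497i)|1⟩

Rz(11π/12) = [[e^(−iθ/2), 0], [0, e^(iθ/2)]] with e^(±iθ/2) = cos(θ/2) ± i·sin(θ/2); θ = 11π/12, cos(θ/2) ≈ 0.130526, sin(θ/2) ≈ 0.991445.
With a = amp(|0⟩) = 0.9357 and b = amp(|1⟩) = 0.3527:
new amp(|0⟩) = (0.130526 - 0.991445i)·a = (0.1221 - 0.9277i)
new amp(|1⟩) = (0.130526 + 0.991445i)·b = (0.04604 + 0.3497i)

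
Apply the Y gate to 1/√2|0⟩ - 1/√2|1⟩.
(1/√2)i|0⟩ + (1/√2)i|1⟩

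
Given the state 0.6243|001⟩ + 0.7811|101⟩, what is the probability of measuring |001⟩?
0.3898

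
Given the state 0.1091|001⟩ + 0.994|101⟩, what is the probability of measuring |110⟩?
0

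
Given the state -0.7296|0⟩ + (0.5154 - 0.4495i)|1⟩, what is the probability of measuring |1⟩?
0.4677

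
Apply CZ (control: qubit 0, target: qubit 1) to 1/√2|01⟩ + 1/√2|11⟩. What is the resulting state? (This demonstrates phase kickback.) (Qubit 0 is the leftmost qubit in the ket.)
1/√2|01⟩ - 1/√2|11⟩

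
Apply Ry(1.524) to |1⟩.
-0.6904|0⟩ + 0.7235|1⟩

Ry(1.524) = [[cos(θ/2), −sin(θ/2)], [sin(θ/2), cos(θ/2)]]; θ = 1.524, cos(θ/2) ≈ 0.723457, sin(θ/2) ≈ 0.69037.
With a = amp(|0⟩) = 0 and b = amp(|1⟩) = 1:
new amp(|0⟩) = (0.723457)·a + (-0.69037)·b = -0.6904
new amp(|1⟩) = (0.69037)·a + (0.723457)·b = 0.7235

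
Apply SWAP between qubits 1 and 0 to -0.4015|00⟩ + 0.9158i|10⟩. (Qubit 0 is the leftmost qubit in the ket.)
-0.4015|00⟩ + 0.9158i|01⟩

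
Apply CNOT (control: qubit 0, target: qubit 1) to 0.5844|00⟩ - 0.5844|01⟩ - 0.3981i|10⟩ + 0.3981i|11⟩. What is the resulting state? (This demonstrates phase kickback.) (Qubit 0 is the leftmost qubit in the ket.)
0.5844|00⟩ - 0.5844|01⟩ + 0.3981i|10⟩ - 0.3981i|11⟩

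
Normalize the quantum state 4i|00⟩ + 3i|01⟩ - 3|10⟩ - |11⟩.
0.6761i|00⟩ + 0.5071i|01⟩ - 0.5071|10⟩ - 0.169|11⟩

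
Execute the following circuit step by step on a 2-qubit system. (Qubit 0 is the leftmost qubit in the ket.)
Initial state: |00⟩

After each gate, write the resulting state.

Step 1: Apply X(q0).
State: |10⟩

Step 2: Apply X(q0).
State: |00⟩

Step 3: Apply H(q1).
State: 1/√2|00⟩ + 1/√2|01⟩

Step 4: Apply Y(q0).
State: (1/√2)i|10⟩ + (1/√2)i|11⟩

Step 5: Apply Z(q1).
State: (1/√2)i|10⟩ - (1/√2)i|11⟩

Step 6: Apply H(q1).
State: i|11⟩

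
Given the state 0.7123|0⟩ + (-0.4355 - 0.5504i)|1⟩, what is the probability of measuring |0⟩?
0.5074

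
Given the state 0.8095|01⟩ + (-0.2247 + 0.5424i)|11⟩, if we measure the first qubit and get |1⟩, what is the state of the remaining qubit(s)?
(-0.3827 + 0.9239i)|1⟩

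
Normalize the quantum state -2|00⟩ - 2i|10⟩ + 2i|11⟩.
-1/√3|00⟩ - (1/√3)i|10⟩ + (1/√3)i|11⟩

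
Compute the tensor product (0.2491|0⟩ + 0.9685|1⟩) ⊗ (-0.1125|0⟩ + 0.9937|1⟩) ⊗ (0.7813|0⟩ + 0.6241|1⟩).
-0.02189|000⟩ - 0.01749|001⟩ + 0.1934|010⟩ + 0.1545|011⟩ - 0.08513|100⟩ - 0.068|101⟩ + 0.7519|110⟩ + 0.6006|111⟩

amp(|b₁b₂…⟩) = product of the factor amplitudes for bits b₁, b₂, …; only kets whose every factor amplitude is nonzero survive.
|000⟩: (0.2491)(-0.1125)(0.7813) = -0.02189
|001⟩: (0.2491)(-0.1125)(0.6241) = -0.01749
|010⟩: (0.2491)(0.9937)(0.7813) = 0.1934
|011⟩: (0.2491)(0.9937)(0.6241) = 0.1545
|100⟩: (0.9685)(-0.1125)(0.7813) = -0.08513
|101⟩: (0.9685)(-0.1125)(0.6241) = -0.068
|110⟩: (0.9685)(0.9937)(0.7813) = 0.7519
|111⟩: (0.9685)(0.9937)(0.6241) = 0.6006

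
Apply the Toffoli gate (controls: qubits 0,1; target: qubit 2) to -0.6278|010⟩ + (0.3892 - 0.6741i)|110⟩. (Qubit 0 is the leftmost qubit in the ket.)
-0.6278|010⟩ + (0.3892 - 0.6741i)|111⟩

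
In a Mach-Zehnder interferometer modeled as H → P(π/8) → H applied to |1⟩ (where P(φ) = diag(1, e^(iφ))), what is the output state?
(0.03806 - 0.1913i)|0⟩ + (0.9619 + 0.1913i)|1⟩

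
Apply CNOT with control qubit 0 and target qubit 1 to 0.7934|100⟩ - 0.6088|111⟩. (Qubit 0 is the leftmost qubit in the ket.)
-0.6088|101⟩ + 0.7934|110⟩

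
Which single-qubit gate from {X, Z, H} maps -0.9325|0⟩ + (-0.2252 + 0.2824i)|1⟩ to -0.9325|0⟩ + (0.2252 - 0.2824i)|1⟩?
Z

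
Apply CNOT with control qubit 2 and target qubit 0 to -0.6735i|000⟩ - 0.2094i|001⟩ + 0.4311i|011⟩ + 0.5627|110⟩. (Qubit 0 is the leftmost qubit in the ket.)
-0.6735i|000⟩ - 0.2094i|101⟩ + 0.5627|110⟩ + 0.4311i|111⟩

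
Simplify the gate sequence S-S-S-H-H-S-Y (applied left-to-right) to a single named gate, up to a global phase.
Y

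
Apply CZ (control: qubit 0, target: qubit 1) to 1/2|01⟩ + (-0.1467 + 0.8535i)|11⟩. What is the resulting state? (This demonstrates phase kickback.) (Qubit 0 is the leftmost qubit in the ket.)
1/2|01⟩ + (0.1467 - 0.8535i)|11⟩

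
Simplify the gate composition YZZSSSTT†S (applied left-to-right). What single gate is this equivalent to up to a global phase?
Y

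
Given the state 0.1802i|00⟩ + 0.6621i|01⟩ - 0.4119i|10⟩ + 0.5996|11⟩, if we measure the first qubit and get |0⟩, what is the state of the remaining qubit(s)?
0.2626i|0⟩ + 0.9649i|1⟩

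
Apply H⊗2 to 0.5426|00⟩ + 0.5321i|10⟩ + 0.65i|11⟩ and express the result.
(0.2713 + 0.5911i)|00⟩ + (0.2713 - 0.05895i)|01⟩ + (0.2713 - 0.5911i)|10⟩ + (0.2713 + 0.05895i)|11⟩

H⊗2 gives amp(|y⟩) = (1/2) Σ_x (−1)^(x·y) amp(|x⟩), where x·y is the number of positions in which both x and y have a 1.
|00⟩: (0.5426 + 0.5321i + 0.65i)/2 = (0.2713 + 0.5911i)
|01⟩: (0.5426 + 0.5321i - 0.65i)/2 = (0.2713 - 0.05895i)
|10⟩: (0.5426 - 0.5321i - 0.65i)/2 = (0.2713 - 0.5911i)
|11⟩: (0.5426 - 0.5321i + 0.65i)/2 = (0.2713 + 0.05895i)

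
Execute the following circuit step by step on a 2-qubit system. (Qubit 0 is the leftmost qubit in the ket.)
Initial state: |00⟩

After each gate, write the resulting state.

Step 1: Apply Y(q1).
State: i|01⟩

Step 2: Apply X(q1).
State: i|00⟩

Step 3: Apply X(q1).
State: i|01⟩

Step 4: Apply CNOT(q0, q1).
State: i|01⟩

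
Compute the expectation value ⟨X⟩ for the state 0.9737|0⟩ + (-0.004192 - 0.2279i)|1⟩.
-0.008164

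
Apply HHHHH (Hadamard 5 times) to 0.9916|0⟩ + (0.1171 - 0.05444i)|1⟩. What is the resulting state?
(0.784 - 0.03849i)|0⟩ + (0.6184 + 0.03849i)|1⟩

H² = I, so H^5 = H: a single Hadamard. With (a, b) = (0.9916, (0.1171 - 0.05444i)), H gives ((a + b)/√2, (a − b)/√2) = ((0.784 - 0.03849i), (0.6184 + 0.03849i)).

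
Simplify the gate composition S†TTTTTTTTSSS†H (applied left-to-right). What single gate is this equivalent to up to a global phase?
H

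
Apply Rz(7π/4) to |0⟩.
(-0.9239 - 0.3827i)|0⟩

Rz(7π/4) = [[e^(−iθ/2), 0], [0, e^(iθ/2)]] with e^(±iθ/2) = cos(θ/2) ± i·sin(θ/2); θ = 7π/4, cos(θ/2) ≈ -0.92388, sin(θ/2) ≈ 0.382683.
With a = amp(|0⟩) = 1 and b = amp(|1⟩) = 0:
new amp(|0⟩) = (-0.92388 - 0.382683i)·a = (-0.9239 - 0.3827i)
new amp(|1⟩) = (-0.92388 + 0.382683i)·b = 0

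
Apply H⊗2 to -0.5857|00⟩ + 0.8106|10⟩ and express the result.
0.1125|00⟩ + 0.1125|01⟩ - 0.6982|10⟩ - 0.6982|11⟩

H⊗2 gives amp(|y⟩) = (1/2) Σ_x (−1)^(x·y) amp(|x⟩), where x·y is the number of positions in which both x and y have a 1.
|00⟩: (-0.5857 + 0.8106)/2 = 0.1125
|01⟩: (-0.5857 + 0.8106)/2 = 0.1125
|10⟩: (-0.5857 - 0.8106)/2 = -0.6982
|11⟩: (-0.5857 - 0.8106)/2 = -0.6982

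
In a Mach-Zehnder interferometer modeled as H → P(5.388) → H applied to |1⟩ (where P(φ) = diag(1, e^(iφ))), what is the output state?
(0.1873 + 0.3902i)|0⟩ + (0.8127 - 0.3902i)|1⟩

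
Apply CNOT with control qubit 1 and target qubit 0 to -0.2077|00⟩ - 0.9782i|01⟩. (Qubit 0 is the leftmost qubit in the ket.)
-0.2077|00⟩ - 0.9782i|11⟩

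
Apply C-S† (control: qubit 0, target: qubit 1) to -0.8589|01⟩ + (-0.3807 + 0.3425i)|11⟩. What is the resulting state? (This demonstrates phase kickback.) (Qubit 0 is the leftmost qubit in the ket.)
-0.8589|01⟩ + (0.3425 + 0.3807i)|11⟩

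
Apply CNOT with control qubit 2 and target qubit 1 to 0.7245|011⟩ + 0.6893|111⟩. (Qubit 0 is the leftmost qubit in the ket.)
0.7245|001⟩ + 0.6893|101⟩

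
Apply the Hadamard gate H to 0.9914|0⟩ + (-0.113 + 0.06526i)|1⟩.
(0.6211 + 0.04615i)|0⟩ + (0.7809 - 0.04615i)|1⟩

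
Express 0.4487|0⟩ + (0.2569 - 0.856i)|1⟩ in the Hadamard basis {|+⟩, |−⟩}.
(0.4989 - 0.6053i)|+⟩ + (0.1356 + 0.6053i)|−⟩

With |ψ⟩ = α|0⟩ + β|1⟩, the Hadamard-basis coefficients are ⟨+|ψ⟩ = (α + β)/√2 and ⟨−|ψ⟩ = (α − β)/√2.
Here α = 0.4487, β = (0.2569 - 0.856i): (α + β)/√2 = (0.4989 - 0.6053i), (α − β)/√2 = (0.1356 + 0.6053i).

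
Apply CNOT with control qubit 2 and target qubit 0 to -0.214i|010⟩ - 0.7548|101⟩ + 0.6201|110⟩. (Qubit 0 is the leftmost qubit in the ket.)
-0.7548|001⟩ - 0.214i|010⟩ + 0.6201|110⟩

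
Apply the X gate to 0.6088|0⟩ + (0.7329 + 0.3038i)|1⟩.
(0.7329 + 0.3038i)|0⟩ + 0.6088|1⟩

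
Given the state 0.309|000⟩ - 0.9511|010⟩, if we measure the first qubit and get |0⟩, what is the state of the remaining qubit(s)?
0.309|00⟩ - 0.9511|10⟩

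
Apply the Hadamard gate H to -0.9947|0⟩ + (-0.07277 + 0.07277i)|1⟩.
(-0.7548 + 0.05146i)|0⟩ + (-0.6519 - 0.05146i)|1⟩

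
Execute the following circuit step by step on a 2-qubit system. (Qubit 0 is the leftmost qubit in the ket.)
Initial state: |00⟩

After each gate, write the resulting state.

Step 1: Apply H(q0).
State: 1/√2|00⟩ + 1/√2|10⟩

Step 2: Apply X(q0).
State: 1/√2|00⟩ + 1/√2|10⟩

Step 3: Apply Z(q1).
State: 1/√2|00⟩ + 1/√2|10⟩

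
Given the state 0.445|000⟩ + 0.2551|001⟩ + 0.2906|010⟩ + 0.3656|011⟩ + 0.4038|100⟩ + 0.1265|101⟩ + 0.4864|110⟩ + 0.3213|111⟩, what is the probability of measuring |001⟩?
0.06508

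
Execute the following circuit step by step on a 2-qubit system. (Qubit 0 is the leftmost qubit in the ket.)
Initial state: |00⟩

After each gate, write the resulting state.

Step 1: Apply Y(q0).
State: i|10⟩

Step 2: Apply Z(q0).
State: -i|10⟩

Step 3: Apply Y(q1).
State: |11⟩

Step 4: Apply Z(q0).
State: -|11⟩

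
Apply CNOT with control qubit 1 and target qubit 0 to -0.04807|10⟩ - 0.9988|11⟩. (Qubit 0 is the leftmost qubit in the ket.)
-0.9988|01⟩ - 0.04807|10⟩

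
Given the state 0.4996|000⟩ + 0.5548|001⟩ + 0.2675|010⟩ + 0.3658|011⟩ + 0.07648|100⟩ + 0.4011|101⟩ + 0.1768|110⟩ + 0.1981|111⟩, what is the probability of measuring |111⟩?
0.03924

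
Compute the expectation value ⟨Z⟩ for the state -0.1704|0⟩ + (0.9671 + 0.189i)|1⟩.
-0.942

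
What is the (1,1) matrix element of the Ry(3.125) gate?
0.008296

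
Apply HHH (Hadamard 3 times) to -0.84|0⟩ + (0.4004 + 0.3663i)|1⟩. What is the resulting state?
(-0.3108 + 0.259i)|0⟩ + (-0.8771 - 0.259i)|1⟩

H² = I, so H^3 = H: a single Hadamard. With (a, b) = (-0.84, (0.4004 + 0.3663i)), H gives ((a + b)/√2, (a − b)/√2) = ((-0.3108 + 0.259i), (-0.8771 - 0.259i)).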